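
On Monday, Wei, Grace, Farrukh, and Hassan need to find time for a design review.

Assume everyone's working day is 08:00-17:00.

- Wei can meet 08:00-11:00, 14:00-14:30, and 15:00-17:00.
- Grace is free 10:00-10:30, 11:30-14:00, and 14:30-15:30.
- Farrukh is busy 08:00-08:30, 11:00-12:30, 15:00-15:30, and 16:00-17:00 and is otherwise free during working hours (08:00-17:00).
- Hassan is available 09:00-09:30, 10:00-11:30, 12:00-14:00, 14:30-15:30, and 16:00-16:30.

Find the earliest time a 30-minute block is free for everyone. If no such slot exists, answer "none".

10:00

Farrukh free within 08:00–17:00: 08:30–11:00, 12:30–15:00, 15:30–16:00.
Wei ∩ Grace: 10:00–10:30, 15:00–15:30.
Wei ∩ Grace ∩ Farrukh: 10:00–10:30.
Wei ∩ Grace ∩ Farrukh ∩ Hassan: 10:00–10:30.
Windows ≥ 30 min: 10:00–10:30.
Earliest such window starts at 10:00.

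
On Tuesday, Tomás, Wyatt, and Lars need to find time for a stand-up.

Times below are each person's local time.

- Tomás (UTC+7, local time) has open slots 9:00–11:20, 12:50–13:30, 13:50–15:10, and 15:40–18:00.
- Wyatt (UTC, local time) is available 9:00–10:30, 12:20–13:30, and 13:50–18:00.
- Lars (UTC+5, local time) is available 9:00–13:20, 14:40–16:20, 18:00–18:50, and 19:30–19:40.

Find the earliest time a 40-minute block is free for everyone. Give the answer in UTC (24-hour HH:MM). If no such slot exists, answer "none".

09:40

Tomás → UTC: 02:00–04:20, 05:50–06:30, 06:50–08:10, 08:40–11:00.
Wyatt → UTC: 09:00–10:30, 12:20–13:30, 13:50–18:00.
Lars → UTC: 04:00–08:20, 09:40–11:20, 13:00–13:50, 14:30–14:40.
Tomás ∩ Wyatt: 09:00–10:30.
Tomás ∩ Wyatt ∩ Lars: 09:40–10:30.
Windows ≥ 40 min: 09:40–10:30.
Earliest such window starts at 09:40.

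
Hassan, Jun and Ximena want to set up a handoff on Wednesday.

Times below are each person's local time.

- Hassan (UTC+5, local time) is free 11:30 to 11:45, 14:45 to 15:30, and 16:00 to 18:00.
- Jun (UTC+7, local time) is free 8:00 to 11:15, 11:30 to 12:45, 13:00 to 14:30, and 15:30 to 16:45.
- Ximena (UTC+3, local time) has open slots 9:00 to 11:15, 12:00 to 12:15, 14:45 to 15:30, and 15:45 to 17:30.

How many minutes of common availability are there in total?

Hassan → UTC: 06:30–06:45, 09:45–10:30, 11:00–13:00.
Jun → UTC: 01:00–04:15, 04:30–05:45, 06:00–07:30, 08:30–09:45.
Ximena → UTC: 06:00–08:15, 09:00–09:15, 11:45–12:30, 12:45–14:30.
Hassan ∩ Jun: 06:30–06:45.
Hassan ∩ Jun ∩ Ximena: 06:30–06:45.
Total common minutes: 15.

15 minutes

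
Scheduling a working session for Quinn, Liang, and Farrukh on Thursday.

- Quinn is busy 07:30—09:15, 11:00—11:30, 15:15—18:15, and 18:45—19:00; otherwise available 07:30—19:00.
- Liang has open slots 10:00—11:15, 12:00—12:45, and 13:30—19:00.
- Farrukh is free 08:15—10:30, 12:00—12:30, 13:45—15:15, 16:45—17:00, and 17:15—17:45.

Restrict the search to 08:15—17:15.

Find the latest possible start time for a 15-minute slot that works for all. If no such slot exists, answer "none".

15:00

Quinn free within 07:30–19:00: 09:15–11:00, 11:30–15:15, 18:15–18:45.
Quinn ∩ Liang: 10:00–11:00, 12:00–12:45, 13:30–15:15, 18:15–18:45.
Quinn ∩ Liang ∩ Farrukh: 10:00–10:30, 12:00–12:30, 13:45–15:15.
Restricted to 08:15–17:15: 10:00–10:30, 12:00–12:30, 13:45–15:15.
Windows ≥ 15 min: 10:00–10:30, 12:00–12:30, 13:45–15:15.
Latest start in the last window 13:45–15:15 is 15:15 − 15 min = 15:00.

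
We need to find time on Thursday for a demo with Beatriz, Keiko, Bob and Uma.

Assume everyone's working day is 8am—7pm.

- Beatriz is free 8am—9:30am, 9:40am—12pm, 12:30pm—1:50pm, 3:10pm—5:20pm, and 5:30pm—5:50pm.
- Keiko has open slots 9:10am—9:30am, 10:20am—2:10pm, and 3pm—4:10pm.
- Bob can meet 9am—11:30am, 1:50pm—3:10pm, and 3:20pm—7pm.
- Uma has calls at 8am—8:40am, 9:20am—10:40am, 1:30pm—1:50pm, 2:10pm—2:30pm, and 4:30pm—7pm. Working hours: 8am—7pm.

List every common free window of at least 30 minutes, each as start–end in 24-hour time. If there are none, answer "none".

10:40–11:30, 15:20–16:10

Uma free within 08:00–19:00: 08:40–09:20, 10:40–13:30, 13:50–14:10, 14:30–16:30.
Beatriz ∩ Keiko: 09:10–09:30, 10:20–12:00, 12:30–13:50, 15:10–16:10.
Beatriz ∩ Keiko ∩ Bob: 09:10–09:30, 10:20–11:30, 15:20–16:10.
Beatriz ∩ Keiko ∩ Bob ∩ Uma: 09:10–09:20, 10:40–11:30, 15:20–16:10.
Windows ≥ 30 min: 10:40–11:30, 15:20–16:10.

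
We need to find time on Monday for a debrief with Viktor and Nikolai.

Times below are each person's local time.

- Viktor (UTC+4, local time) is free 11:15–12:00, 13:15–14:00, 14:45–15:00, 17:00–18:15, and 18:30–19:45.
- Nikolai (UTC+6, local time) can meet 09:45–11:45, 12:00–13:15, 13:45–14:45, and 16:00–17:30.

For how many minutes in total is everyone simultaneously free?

30 minutes

Viktor → UTC: 07:15–08:00, 09:15–10:00, 10:45–11:00, 13:00–14:15, 14:30–15:45.
Nikolai → UTC: 03:45–05:45, 06:00–07:15, 07:45–08:45, 10:00–11:30.
Viktor ∩ Nikolai: 07:45–08:00, 10:45–11:00.
Total common minutes: 15 + 15 = 30.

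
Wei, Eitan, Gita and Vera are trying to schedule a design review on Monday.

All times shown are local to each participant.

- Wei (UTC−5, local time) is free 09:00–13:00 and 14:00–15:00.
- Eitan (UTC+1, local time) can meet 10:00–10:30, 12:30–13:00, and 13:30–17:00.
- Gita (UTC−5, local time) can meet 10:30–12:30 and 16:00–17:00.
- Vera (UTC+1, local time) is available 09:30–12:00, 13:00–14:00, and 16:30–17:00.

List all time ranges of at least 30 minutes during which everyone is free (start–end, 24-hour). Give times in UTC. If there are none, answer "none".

Wei → UTC: 14:00–18:00, 19:00–20:00.
Eitan → UTC: 09:00–09:30, 11:30–12:00, 12:30–16:00.
Gita → UTC: 15:30–17:30, 21:00–22:00.
Vera → UTC: 08:30–11:00, 12:00–13:00, 15:30–16:00.
Wei ∩ Eitan: 14:00–16:00.
Wei ∩ Eitan ∩ Gita: 15:30–16:00.
Wei ∩ Eitan ∩ Gita ∩ Vera: 15:30–16:00.
Windows ≥ 30 min: 15:30–16:00.

15:30–16:00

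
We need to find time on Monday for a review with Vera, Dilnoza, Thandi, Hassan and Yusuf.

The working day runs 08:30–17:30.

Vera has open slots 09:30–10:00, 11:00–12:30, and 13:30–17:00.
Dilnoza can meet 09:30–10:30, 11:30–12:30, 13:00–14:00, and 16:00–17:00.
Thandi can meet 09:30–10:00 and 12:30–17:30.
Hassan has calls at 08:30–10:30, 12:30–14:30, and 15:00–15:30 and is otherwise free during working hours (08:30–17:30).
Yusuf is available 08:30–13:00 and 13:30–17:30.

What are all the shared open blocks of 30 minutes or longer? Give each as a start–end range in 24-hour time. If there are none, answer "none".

Hassan free within 08:30–17:30: 10:30–12:30, 14:30–15:00, 15:30–17:30.
Vera ∩ Dilnoza: 09:30–10:00, 11:30–12:30, 13:30–14:00, 16:00–17:00.
Vera ∩ Dilnoza ∩ Thandi: 09:30–10:00, 13:30–14:00, 16:00–17:00.
Vera ∩ Dilnoza ∩ Thandi ∩ Hassan: 16:00–17:00.
Vera ∩ Dilnoza ∩ Thandi ∩ Hassan ∩ Yusuf: 16:00–17:00.
Windows ≥ 30 min: 16:00–17:00.

16:00–17:00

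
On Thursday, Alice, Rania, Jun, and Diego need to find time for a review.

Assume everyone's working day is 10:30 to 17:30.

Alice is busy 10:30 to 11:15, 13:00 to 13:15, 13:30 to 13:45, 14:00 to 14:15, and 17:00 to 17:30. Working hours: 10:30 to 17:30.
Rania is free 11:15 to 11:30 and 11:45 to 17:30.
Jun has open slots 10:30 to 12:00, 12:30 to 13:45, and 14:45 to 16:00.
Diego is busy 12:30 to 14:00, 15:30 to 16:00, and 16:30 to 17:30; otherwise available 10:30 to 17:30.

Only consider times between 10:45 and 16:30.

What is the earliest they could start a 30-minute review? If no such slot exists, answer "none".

14:45

Alice free within 10:30–17:30: 11:15–13:00, 13:15–13:30, 13:45–14:00, 14:15–17:00.
Diego free within 10:30–17:30: 10:30–12:30, 14:00–15:30, 16:00–16:30.
Alice ∩ Rania: 11:15–11:30, 11:45–13:00, 13:15–13:30, 13:45–14:00, 14:15–17:00.
Alice ∩ Rania ∩ Jun: 11:15–11:30, 11:45–12:00, 12:30–13:00, 13:15–13:30, 14:45–16:00.
Alice ∩ Rania ∩ Jun ∩ Diego: 11:15–11:30, 11:45–12:00, 14:45–15:30.
Restricted to 10:45–16:30: 11:15–11:30, 11:45–12:00, 14:45–15:30.
Windows ≥ 30 min: 14:45–15:30.
Earliest such window starts at 14:45.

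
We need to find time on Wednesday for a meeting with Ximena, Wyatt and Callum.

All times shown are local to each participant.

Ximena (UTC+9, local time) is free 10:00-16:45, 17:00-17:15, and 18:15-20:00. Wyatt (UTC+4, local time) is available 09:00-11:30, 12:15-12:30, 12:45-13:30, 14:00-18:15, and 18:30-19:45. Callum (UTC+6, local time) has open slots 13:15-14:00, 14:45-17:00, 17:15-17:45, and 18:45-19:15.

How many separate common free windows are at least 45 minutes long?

1

Ximena → UTC: 01:00–07:45, 08:00–08:15, 09:15–11:00.
Wyatt → UTC: 05:00–07:30, 08:15–08:30, 08:45–09:30, 10:00–14:15, 14:30–15:45.
Callum → UTC: 07:15–08:00, 08:45–11:00, 11:15–11:45, 12:45–13:15.
Ximena ∩ Wyatt: 05:00–07:30, 09:15–09:30, 10:00–11:00.
Ximena ∩ Wyatt ∩ Callum: 07:15–07:30, 09:15–09:30, 10:00–11:00.
Windows ≥ 45 min: 10:00–11:00.
That's 1 window.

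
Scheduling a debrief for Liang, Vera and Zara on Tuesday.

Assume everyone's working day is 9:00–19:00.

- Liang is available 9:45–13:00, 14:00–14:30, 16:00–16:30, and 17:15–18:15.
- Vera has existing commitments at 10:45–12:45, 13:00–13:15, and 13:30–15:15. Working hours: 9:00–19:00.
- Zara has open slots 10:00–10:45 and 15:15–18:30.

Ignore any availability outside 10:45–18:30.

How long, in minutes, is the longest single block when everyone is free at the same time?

Vera free within 09:00–19:00: 09:00–10:45, 12:45–13:00, 13:15–13:30, 15:15–19:00.
Liang ∩ Vera: 09:45–10:45, 12:45–13:00, 16:00–16:30, 17:15–18:15.
Liang ∩ Vera ∩ Zara: 10:00–10:45, 16:00–16:30, 17:15–18:15.
Restricted to 10:45–18:30: 16:00–16:30, 17:15–18:15.
Common window lengths: 30, 60 min; longest is 60.

60 minutes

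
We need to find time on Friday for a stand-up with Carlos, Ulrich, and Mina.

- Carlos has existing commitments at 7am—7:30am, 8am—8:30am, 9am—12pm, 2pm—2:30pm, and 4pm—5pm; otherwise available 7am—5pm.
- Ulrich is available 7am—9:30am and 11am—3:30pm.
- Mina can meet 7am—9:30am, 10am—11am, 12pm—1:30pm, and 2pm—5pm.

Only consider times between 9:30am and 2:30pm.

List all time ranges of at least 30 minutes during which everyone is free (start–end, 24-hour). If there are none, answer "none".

Carlos free within 07:00–17:00: 07:30–08:00, 08:30–09:00, 12:00–14:00, 14:30–16:00.
Carlos ∩ Ulrich: 07:30–08:00, 08:30–09:00, 12:00–14:00, 14:30–15:30.
Carlos ∩ Ulrich ∩ Mina: 07:30–08:00, 08:30–09:00, 12:00–13:30, 14:30–15:30.
Restricted to 09:30–14:30: 12:00–13:30.
Windows ≥ 30 min: 12:00–13:30.

12:00–13:30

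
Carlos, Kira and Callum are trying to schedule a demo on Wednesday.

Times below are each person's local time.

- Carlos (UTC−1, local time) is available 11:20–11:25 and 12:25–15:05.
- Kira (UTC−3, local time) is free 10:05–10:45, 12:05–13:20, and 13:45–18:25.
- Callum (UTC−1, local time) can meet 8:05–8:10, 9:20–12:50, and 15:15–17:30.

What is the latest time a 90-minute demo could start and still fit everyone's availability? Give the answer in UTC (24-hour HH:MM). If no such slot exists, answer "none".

none

Carlos → UTC: 12:20–12:25, 13:25–16:05.
Kira → UTC: 13:05–13:45, 15:05–16:20, 16:45–21:25.
Callum → UTC: 09:05–09:10, 10:20–13:50, 16:15–18:30.
Carlos ∩ Kira: 13:25–13:45, 15:05–16:05.
Carlos ∩ Kira ∩ Callum: 13:25–13:45.
Windows ≥ 90 min: (none).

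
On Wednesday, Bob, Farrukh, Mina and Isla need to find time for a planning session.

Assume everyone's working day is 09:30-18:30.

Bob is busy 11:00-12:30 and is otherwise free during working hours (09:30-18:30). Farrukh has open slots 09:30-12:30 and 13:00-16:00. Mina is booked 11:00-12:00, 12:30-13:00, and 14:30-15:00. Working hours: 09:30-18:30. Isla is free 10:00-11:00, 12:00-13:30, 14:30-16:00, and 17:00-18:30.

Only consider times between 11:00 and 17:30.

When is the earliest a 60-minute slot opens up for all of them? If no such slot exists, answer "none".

15:00

Bob free within 09:30–18:30: 09:30–11:00, 12:30–18:30.
Mina free within 09:30–18:30: 09:30–11:00, 12:00–12:30, 13:00–14:30, 15:00–18:30.
Bob ∩ Farrukh: 09:30–11:00, 13:00–16:00.
Bob ∩ Farrukh ∩ Mina: 09:30–11:00, 13:00–14:30, 15:00–16:00.
Bob ∩ Farrukh ∩ Mina ∩ Isla: 10:00–11:00, 13:00–13:30, 15:00–16:00.
Restricted to 11:00–17:30: 13:00–13:30, 15:00–16:00.
Windows ≥ 60 min: 15:00–16:00.
Earliest such window starts at 15:00.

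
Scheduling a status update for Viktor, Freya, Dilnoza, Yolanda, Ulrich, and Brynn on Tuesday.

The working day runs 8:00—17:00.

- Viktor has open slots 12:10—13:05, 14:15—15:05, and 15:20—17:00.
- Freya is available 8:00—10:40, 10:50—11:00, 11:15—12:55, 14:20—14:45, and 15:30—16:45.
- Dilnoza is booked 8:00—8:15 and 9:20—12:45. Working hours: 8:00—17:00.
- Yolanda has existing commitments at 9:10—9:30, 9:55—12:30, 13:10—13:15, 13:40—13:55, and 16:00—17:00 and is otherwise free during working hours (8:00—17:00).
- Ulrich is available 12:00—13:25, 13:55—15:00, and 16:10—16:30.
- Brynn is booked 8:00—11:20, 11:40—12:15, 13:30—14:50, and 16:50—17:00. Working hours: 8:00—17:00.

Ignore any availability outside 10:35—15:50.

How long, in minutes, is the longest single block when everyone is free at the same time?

Dilnoza free within 08:00–17:00: 08:15–09:20, 12:45–17:00.
Yolanda free within 08:00–17:00: 08:00–09:10, 09:30–09:55, 12:30–13:10, 13:15–13:40, 13:55–16:00.
Brynn free within 08:00–17:00: 11:20–11:40, 12:15–13:30, 14:50–16:50.
Viktor ∩ Freya: 12:10–12:55, 14:20–14:45, 15:30–16:45.
Viktor ∩ Freya ∩ Dilnoza: 12:45–12:55, 14:20–14:45, 15:30–16:45.
Viktor ∩ Freya ∩ Dilnoza ∩ Yolanda: 12:45–12:55, 14:20–14:45, 15:30–16:00.
Viktor ∩ Freya ∩ Dilnoza ∩ Yolanda ∩ Ulrich: 12:45–12:55, 14:20–14:45.
Viktor ∩ Freya ∩ Dilnoza ∩ Yolanda ∩ Ulrich ∩ Brynn: 12:45–12:55.
Restricted to 10:35–15:50: 12:45–12:55.
Single common window of 10 minutes.

10 minutes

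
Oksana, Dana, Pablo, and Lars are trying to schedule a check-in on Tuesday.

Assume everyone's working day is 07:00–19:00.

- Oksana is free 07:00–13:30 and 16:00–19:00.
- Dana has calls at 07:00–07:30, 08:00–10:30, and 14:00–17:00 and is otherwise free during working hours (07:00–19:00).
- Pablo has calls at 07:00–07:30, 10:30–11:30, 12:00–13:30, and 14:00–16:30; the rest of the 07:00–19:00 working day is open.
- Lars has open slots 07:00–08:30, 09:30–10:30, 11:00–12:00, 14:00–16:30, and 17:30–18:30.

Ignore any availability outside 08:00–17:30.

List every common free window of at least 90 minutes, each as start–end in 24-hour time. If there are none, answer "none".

Dana free within 07:00–19:00: 07:30–08:00, 10:30–14:00, 17:00–19:00.
Pablo free within 07:00–19:00: 07:30–10:30, 11:30–12:00, 13:30–14:00, 16:30–19:00.
Oksana ∩ Dana: 07:30–08:00, 10:30–13:30, 17:00–19:00.
Oksana ∩ Dana ∩ Pablo: 07:30–08:00, 11:30–12:00, 17:00–19:00.
Oksana ∩ Dana ∩ Pablo ∩ Lars: 07:30–08:00, 11:30–12:00, 17:30–18:30.
Restricted to 08:00–17:30: 11:30–12:00.
Windows ≥ 90 min: (none).

none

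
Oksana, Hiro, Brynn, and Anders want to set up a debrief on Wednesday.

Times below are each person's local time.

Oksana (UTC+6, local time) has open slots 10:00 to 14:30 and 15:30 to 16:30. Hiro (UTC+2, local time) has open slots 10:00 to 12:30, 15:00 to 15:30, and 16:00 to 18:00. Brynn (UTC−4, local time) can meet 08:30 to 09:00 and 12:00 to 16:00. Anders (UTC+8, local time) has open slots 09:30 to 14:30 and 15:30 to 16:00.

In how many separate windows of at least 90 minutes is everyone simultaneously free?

0

Oksana → UTC: 04:00–08:30, 09:30–10:30.
Hiro → UTC: 08:00–10:30, 13:00–13:30, 14:00–16:00.
Brynn → UTC: 12:30–13:00, 16:00–20:00.
Anders → UTC: 01:30–06:30, 07:30–08:00.
Oksana ∩ Hiro: 08:00–08:30, 09:30–10:30.
Oksana ∩ Hiro ∩ Brynn: (none).
Oksana ∩ Hiro ∩ Brynn ∩ Anders: (none).
Windows ≥ 90 min: (none).
That's 0 windows.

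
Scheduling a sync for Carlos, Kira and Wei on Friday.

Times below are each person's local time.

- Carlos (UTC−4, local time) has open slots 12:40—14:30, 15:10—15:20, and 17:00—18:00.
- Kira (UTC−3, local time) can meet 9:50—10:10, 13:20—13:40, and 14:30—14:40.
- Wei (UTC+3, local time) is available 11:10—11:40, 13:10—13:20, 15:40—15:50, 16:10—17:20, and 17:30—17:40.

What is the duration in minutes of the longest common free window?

Carlos → UTC: 16:40–18:30, 19:10–19:20, 21:00–22:00.
Kira → UTC: 12:50–13:10, 16:20–16:40, 17:30–17:40.
Wei → UTC: 08:10–08:40, 10:10–10:20, 12:40–12:50, 13:10–14:20, 14:30–14:40.
Carlos ∩ Kira: 17:30–17:40.
Carlos ∩ Kira ∩ Wei: (none).
No common window.

0 minutes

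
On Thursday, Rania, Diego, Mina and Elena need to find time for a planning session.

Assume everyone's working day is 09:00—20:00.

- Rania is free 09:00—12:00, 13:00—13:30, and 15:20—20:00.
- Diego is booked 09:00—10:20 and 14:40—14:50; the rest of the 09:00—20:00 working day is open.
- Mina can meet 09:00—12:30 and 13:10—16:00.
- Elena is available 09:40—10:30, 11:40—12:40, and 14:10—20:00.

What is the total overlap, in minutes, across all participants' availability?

Diego free within 09:00–20:00: 10:20–14:40, 14:50–20:00.
Rania ∩ Diego: 10:20–12:00, 13:00–13:30, 15:20–20:00.
Rania ∩ Diego ∩ Mina: 10:20–12:00, 13:10–13:30, 15:20–16:00.
Rania ∩ Diego ∩ Mina ∩ Elena: 10:20–10:30, 11:40–12:00, 15:20–16:00.
Total common minutes: 10 + 20 + 40 = 70.

70 minutes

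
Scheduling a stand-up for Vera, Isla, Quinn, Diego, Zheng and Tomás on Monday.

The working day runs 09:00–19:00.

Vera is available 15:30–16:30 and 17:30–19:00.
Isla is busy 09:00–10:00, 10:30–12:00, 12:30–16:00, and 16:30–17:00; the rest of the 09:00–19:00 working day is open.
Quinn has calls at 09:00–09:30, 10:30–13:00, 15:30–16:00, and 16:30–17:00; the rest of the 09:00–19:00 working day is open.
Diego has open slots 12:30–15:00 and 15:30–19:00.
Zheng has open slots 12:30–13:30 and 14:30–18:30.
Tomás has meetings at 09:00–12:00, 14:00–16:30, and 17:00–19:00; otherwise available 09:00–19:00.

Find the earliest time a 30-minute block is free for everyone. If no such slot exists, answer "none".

none

Isla free within 09:00–19:00: 10:00–10:30, 12:00–12:30, 16:00–16:30, 17:00–19:00.
Quinn free within 09:00–19:00: 09:30–10:30, 13:00–15:30, 16:00–16:30, 17:00–19:00.
Tomás free within 09:00–19:00: 12:00–14:00, 16:30–17:00.
Vera ∩ Isla: 16:00–16:30, 17:30–19:00.
Vera ∩ Isla ∩ Quinn: 16:00–16:30, 17:30–19:00.
Vera ∩ Isla ∩ Quinn ∩ Diego: 16:00–16:30, 17:30–19:00.
Vera ∩ Isla ∩ Quinn ∩ Diego ∩ Zheng: 16:00–16:30, 17:30–18:30.
Vera ∩ Isla ∩ Quinn ∩ Diego ∩ Zheng ∩ Tomás: (none).
Windows ≥ 30 min: (none).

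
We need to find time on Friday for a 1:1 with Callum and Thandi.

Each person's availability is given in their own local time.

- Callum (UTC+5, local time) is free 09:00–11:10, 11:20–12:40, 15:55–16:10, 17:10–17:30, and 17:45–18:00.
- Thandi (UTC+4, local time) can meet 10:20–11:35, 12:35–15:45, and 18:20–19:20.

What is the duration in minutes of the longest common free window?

75 minutes

Callum → UTC: 04:00–06:10, 06:20–07:40, 10:55–11:10, 12:10–12:30, 12:45–13:00.
Thandi → UTC: 06:20–07:35, 08:35–11:45, 14:20–15:20.
Callum ∩ Thandi: 06:20–07:35, 10:55–11:10.
Common window lengths: 75, 15 min; longest is 75.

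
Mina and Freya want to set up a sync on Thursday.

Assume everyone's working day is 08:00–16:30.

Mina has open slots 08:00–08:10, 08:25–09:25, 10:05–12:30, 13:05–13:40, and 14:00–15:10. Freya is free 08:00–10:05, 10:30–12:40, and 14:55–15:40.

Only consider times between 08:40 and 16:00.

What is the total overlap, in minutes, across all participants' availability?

180 minutes

Mina ∩ Freya: 08:00–08:10, 08:25–09:25, 10:30–12:30, 14:55–15:10.
Restricted to 08:40–16:00: 08:40–09:25, 10:30–12:30, 14:55–15:10.
Total common minutes: 45 + 120 + 15 = 180.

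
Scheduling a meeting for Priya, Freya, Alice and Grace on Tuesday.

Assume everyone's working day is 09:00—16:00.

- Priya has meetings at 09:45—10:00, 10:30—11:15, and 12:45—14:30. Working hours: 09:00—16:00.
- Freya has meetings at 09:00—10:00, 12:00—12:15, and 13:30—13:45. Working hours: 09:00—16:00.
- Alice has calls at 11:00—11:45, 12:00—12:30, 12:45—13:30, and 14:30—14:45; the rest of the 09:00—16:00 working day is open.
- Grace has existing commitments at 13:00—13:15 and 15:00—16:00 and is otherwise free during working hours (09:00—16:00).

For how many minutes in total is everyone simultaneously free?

Priya free within 09:00–16:00: 09:00–09:45, 10:00–10:30, 11:15–12:45, 14:30–16:00.
Freya free within 09:00–16:00: 10:00–12:00, 12:15–13:30, 13:45–16:00.
Alice free within 09:00–16:00: 09:00–11:00, 11:45–12:00, 12:30–12:45, 13:30–14:30, 14:45–16:00.
Grace free within 09:00–16:00: 09:00–13:00, 13:15–15:00.
Priya ∩ Freya: 10:00–10:30, 11:15–12:00, 12:15–12:45, 14:30–16:00.
Priya ∩ Freya ∩ Alice: 10:00–10:30, 11:45–12:00, 12:30–12:45, 14:45–16:00.
Priya ∩ Freya ∩ Alice ∩ Grace: 10:00–10:30, 11:45–12:00, 12:30–12:45, 14:45–15:00.
Total common minutes: 30 + 15 + 15 + 15 = 75.

75 minutes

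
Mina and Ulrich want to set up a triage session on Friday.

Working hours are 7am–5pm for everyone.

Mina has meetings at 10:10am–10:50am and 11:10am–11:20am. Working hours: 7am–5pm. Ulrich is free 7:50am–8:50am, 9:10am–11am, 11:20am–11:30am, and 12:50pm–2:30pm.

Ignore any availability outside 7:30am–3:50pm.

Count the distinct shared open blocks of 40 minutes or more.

Mina free within 07:00–17:00: 07:00–10:10, 10:50–11:10, 11:20–17:00.
Mina ∩ Ulrich: 07:50–08:50, 09:10–10:10, 10:50–11:00, 11:20–11:30, 12:50–14:30.
Restricted to 07:30–15:50: 07:50–08:50, 09:10–10:10, 10:50–11:00, 11:20–11:30, 12:50–14:30.
Windows ≥ 40 min: 07:50–08:50, 09:10–10:10, 12:50–14:30.
That's 3 windows.

3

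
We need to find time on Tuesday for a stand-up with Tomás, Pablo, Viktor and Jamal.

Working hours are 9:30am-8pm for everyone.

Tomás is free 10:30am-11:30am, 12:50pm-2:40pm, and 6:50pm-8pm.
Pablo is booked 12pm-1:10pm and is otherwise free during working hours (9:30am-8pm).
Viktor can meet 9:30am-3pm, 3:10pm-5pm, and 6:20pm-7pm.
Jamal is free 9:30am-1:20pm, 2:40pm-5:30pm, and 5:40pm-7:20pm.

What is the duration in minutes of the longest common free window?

60 minutes

Pablo free within 09:30–20:00: 09:30–12:00, 13:10–20:00.
Tomás ∩ Pablo: 10:30–11:30, 13:10–14:40, 18:50–20:00.
Tomás ∩ Pablo ∩ Viktor: 10:30–11:30, 13:10–14:40, 18:50–19:00.
Tomás ∩ Pablo ∩ Viktor ∩ Jamal: 10:30–11:30, 13:10–13:20, 18:50–19:00.
Common window lengths: 60, 10, 10 min; longest is 60.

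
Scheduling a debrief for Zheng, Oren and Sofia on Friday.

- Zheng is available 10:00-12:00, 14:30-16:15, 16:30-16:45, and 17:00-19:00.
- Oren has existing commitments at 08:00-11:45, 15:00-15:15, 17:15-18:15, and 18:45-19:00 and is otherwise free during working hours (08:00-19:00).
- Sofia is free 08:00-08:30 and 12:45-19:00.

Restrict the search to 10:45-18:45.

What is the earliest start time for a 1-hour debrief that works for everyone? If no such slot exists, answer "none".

Oren free within 08:00–19:00: 11:45–15:00, 15:15–17:15, 18:15–18:45.
Zheng ∩ Oren: 11:45–12:00, 14:30–15:00, 15:15–16:15, 16:30–16:45, 17:00–17:15, 18:15–18:45.
Zheng ∩ Oren ∩ Sofia: 14:30–15:00, 15:15–16:15, 16:30–16:45, 17:00–17:15, 18:15–18:45.
Restricted to 10:45–18:45: 14:30–15:00, 15:15–16:15, 16:30–16:45, 17:00–17:15, 18:15–18:45.
Windows ≥ 60 min: 15:15–16:15.
Earliest such window starts at 15:15.

15:15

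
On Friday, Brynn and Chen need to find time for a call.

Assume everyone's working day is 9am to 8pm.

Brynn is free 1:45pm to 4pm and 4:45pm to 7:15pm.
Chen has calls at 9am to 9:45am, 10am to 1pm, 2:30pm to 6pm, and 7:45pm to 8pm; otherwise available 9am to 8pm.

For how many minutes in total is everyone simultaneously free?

120 minutes

Chen free within 09:00–20:00: 09:45–10:00, 13:00–14:30, 18:00–19:45.
Brynn ∩ Chen: 13:45–14:30, 18:00–19:15.
Total common minutes: 45 + 75 = 120.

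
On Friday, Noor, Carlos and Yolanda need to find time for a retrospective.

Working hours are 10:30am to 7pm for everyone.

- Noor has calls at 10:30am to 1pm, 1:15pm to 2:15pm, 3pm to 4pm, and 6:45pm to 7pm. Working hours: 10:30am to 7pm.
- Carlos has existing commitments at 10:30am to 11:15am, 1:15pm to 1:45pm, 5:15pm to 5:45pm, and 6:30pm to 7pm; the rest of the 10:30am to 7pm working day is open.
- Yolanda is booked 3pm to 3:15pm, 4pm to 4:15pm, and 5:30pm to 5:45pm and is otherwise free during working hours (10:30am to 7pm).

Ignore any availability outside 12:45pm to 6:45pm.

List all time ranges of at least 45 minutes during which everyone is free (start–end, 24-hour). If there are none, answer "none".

14:15–15:00, 16:15–17:15, 17:45–18:30

Noor free within 10:30–19:00: 13:00–13:15, 14:15–15:00, 16:00–18:45.
Carlos free within 10:30–19:00: 11:15–13:15, 13:45–17:15, 17:45–18:30.
Yolanda free within 10:30–19:00: 10:30–15:00, 15:15–16:00, 16:15–17:30, 17:45–19:00.
Noor ∩ Carlos: 13:00–13:15, 14:15–15:00, 16:00–17:15, 17:45–18:30.
Noor ∩ Carlos ∩ Yolanda: 13:00–13:15, 14:15–15:00, 16:15–17:15, 17:45–18:30.
Restricted to 12:45–18:45: 13:00–13:15, 14:15–15:00, 16:15–17:15, 17:45–18:30.
Windows ≥ 45 min: 14:15–15:00, 16:15–17:15, 17:45–18:30.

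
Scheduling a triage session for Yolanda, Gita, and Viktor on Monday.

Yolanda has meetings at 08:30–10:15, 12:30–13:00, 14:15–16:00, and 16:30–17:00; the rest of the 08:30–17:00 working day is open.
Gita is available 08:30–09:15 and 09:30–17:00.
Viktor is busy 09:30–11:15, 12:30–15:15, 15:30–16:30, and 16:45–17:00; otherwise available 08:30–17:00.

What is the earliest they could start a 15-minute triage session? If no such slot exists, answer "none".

11:15

Yolanda free within 08:30–17:00: 10:15–12:30, 13:00–14:15, 16:00–16:30.
Viktor free within 08:30–17:00: 08:30–09:30, 11:15–12:30, 15:15–15:30, 16:30–16:45.
Yolanda ∩ Gita: 10:15–12:30, 13:00–14:15, 16:00–16:30.
Yolanda ∩ Gita ∩ Viktor: 11:15–12:30.
Windows ≥ 15 min: 11:15–12:30.
Earliest such window starts at 11:15.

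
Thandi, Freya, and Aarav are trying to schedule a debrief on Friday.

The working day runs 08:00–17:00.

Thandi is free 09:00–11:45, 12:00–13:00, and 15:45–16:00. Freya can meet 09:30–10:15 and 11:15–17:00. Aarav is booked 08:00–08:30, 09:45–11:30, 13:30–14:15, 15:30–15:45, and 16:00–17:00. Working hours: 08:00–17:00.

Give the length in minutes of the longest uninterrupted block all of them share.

Aarav free within 08:00–17:00: 08:30–09:45, 11:30–13:30, 14:15–15:30, 15:45–16:00.
Thandi ∩ Freya: 09:30–10:15, 11:15–11:45, 12:00–13:00, 15:45–16:00.
Thandi ∩ Freya ∩ Aarav: 09:30–09:45, 11:30–11:45, 12:00–13:00, 15:45–16:00.
Common window lengths: 15, 15, 60, 15 min; longest is 60.

60 minutes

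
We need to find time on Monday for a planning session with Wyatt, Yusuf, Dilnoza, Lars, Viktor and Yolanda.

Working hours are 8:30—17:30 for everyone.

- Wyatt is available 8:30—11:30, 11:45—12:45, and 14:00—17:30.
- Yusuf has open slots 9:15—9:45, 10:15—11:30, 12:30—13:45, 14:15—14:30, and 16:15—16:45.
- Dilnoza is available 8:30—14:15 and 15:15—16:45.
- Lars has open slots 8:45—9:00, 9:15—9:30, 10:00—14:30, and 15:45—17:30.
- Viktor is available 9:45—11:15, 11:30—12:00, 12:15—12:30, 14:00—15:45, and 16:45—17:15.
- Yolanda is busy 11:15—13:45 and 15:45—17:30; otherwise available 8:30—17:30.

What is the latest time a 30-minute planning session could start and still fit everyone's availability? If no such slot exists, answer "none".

10:45

Yolanda free within 08:30–17:30: 08:30–11:15, 13:45–15:45.
Wyatt ∩ Yusuf: 09:15–09:45, 10:15–11:30, 12:30–12:45, 14:15–14:30, 16:15–16:45.
Wyatt ∩ Yusuf ∩ Dilnoza: 09:15–09:45, 10:15–11:30, 12:30–12:45, 16:15–16:45.
Wyatt ∩ Yusuf ∩ Dilnoza ∩ Lars: 09:15–09:30, 10:15–11:30, 12:30–12:45, 16:15–16:45.
Wyatt ∩ Yusuf ∩ Dilnoza ∩ Lars ∩ Viktor: 10:15–11:15.
Wyatt ∩ Yusuf ∩ Dilnoza ∩ Lars ∩ Viktor ∩ Yolanda: 10:15–11:15.
Windows ≥ 30 min: 10:15–11:15.
Latest start in the last window 10:15–11:15 is 11:15 − 30 min = 10:45.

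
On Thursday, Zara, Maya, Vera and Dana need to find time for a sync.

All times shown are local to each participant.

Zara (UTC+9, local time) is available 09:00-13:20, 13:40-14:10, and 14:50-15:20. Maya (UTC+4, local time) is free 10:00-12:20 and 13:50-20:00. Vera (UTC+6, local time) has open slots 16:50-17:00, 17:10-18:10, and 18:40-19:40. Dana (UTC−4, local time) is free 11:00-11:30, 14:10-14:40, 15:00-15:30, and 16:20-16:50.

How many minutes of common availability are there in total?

Zara → UTC: 00:00–04:20, 04:40–05:10, 05:50–06:20.
Maya → UTC: 06:00–08:20, 09:50–16:00.
Vera → UTC: 10:50–11:00, 11:10–12:10, 12:40–13:40.
Dana → UTC: 15:00–15:30, 18:10–18:40, 19:00–19:30, 20:20–20:50.
Zara ∩ Maya: 06:00–06:20.
Zara ∩ Maya ∩ Vera: (none).
Zara ∩ Maya ∩ Vera ∩ Dana: (none).
Total common minutes: 0.

0 minutes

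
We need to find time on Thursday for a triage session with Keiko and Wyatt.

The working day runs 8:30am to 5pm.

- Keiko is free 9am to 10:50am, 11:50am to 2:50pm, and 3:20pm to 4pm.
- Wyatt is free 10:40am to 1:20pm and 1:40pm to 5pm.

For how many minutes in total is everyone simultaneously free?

Keiko ∩ Wyatt: 10:40–10:50, 11:50–13:20, 13:40–14:50, 15:20–16:00.
Total common minutes: 10 + 90 + 70 + 40 = 210.

210 minutes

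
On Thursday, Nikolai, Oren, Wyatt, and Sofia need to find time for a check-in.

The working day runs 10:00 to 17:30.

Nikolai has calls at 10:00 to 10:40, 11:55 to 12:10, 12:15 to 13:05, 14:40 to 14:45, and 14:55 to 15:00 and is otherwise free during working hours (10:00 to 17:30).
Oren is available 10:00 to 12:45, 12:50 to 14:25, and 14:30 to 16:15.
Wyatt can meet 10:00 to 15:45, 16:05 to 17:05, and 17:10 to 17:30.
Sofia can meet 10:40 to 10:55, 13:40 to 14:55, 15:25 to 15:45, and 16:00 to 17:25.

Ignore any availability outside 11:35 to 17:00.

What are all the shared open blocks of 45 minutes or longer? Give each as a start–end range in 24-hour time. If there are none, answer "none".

13:40–14:25

Nikolai free within 10:00–17:30: 10:40–11:55, 12:10–12:15, 13:05–14:40, 14:45–14:55, 15:00–17:30.
Nikolai ∩ Oren: 10:40–11:55, 12:10–12:15, 13:05–14:25, 14:30–14:40, 14:45–14:55, 15:00–16:15.
Nikolai ∩ Oren ∩ Wyatt: 10:40–11:55, 12:10–12:15, 13:05–14:25, 14:30–14:40, 14:45–14:55, 15:00–15:45, 16:05–16:15.
Nikolai ∩ Oren ∩ Wyatt ∩ Sofia: 10:40–10:55, 13:40–14:25, 14:30–14:40, 14:45–14:55, 15:25–15:45, 16:05–16:15.
Restricted to 11:35–17:00: 13:40–14:25, 14:30–14:40, 14:45–14:55, 15:25–15:45, 16:05–16:15.
Windows ≥ 45 min: 13:40–14:25.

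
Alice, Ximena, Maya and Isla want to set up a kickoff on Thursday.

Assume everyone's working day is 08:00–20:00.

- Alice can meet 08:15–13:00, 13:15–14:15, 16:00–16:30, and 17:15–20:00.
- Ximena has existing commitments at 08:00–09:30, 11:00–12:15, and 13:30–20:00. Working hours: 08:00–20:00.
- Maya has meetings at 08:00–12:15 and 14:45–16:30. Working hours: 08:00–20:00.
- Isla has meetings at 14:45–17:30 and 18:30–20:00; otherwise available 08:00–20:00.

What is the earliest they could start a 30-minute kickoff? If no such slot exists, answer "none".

12:15

Ximena free within 08:00–20:00: 09:30–11:00, 12:15–13:30.
Maya free within 08:00–20:00: 12:15–14:45, 16:30–20:00.
Isla free within 08:00–20:00: 08:00–14:45, 17:30–18:30.
Alice ∩ Ximena: 09:30–11:00, 12:15–13:00, 13:15–13:30.
Alice ∩ Ximena ∩ Maya: 12:15–13:00, 13:15–13:30.
Alice ∩ Ximena ∩ Maya ∩ Isla: 12:15–13:00, 13:15–13:30.
Windows ≥ 30 min: 12:15–13:00.
Earliest such window starts at 12:15.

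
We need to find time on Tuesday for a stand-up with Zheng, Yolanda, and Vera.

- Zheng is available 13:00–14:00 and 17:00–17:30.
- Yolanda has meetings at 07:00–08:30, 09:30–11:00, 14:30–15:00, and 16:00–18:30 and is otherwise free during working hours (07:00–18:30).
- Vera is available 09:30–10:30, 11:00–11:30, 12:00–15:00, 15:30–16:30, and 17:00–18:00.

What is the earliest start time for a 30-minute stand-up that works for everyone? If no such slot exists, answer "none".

Yolanda free within 07:00–18:30: 08:30–09:30, 11:00–14:30, 15:00–16:00.
Zheng ∩ Yolanda: 13:00–14:00.
Zheng ∩ Yolanda ∩ Vera: 13:00–14:00.
Windows ≥ 30 min: 13:00–14:00.
Earliest such window starts at 13:00.

13:00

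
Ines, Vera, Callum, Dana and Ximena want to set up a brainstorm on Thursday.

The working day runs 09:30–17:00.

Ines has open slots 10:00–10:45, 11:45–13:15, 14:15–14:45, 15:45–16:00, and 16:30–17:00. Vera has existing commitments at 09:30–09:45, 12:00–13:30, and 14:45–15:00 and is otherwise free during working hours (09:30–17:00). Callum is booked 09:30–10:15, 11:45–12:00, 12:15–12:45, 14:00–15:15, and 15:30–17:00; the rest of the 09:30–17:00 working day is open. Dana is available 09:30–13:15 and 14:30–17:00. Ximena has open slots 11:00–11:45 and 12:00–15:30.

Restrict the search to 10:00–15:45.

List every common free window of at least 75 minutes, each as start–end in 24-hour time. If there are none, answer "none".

none

Vera free within 09:30–17:00: 09:45–12:00, 13:30–14:45, 15:00–17:00.
Callum free within 09:30–17:00: 10:15–11:45, 12:00–12:15, 12:45–14:00, 15:15–15:30.
Ines ∩ Vera: 10:00–10:45, 11:45–12:00, 14:15–14:45, 15:45–16:00, 16:30–17:00.
Ines ∩ Vera ∩ Callum: 10:15–10:45.
Ines ∩ Vera ∩ Callum ∩ Dana: 10:15–10:45.
Ines ∩ Vera ∩ Callum ∩ Dana ∩ Ximena: (none).
Restricted to 10:00–15:45: (none).
Windows ≥ 75 min: (none).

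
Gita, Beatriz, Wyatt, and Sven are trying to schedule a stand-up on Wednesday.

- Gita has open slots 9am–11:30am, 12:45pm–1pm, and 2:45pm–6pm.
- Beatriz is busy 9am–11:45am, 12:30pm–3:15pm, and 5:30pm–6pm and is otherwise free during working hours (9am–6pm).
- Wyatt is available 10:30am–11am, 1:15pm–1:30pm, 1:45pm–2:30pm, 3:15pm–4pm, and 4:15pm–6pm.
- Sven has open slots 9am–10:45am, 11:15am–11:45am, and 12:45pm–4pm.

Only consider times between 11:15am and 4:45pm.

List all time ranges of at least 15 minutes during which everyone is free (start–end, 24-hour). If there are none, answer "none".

15:15–16:00

Beatriz free within 09:00–18:00: 11:45–12:30, 15:15–17:30.
Gita ∩ Beatriz: 15:15–17:30.
Gita ∩ Beatriz ∩ Wyatt: 15:15–16:00, 16:15–17:30.
Gita ∩ Beatriz ∩ Wyatt ∩ Sven: 15:15–16:00.
Restricted to 11:15–16:45: 15:15–16:00.
Windows ≥ 15 min: 15:15–16:00.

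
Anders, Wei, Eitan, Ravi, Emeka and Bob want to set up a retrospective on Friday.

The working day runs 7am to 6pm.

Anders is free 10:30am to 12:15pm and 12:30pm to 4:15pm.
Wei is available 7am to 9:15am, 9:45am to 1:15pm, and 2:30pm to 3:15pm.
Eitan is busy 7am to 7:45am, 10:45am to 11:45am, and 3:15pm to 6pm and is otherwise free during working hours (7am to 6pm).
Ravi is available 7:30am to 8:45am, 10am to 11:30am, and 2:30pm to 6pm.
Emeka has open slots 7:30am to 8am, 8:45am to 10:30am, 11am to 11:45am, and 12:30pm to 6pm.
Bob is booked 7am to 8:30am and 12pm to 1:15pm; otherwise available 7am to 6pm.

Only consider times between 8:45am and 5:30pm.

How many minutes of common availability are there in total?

Eitan free within 07:00–18:00: 07:45–10:45, 11:45–15:15.
Bob free within 07:00–18:00: 08:30–12:00, 13:15–18:00.
Anders ∩ Wei: 10:30–12:15, 12:30–13:15, 14:30–15:15.
Anders ∩ Wei ∩ Eitan: 10:30–10:45, 11:45–12:15, 12:30–13:15, 14:30–15:15.
Anders ∩ Wei ∩ Eitan ∩ Ravi: 10:30–10:45, 14:30–15:15.
Anders ∩ Wei ∩ Eitan ∩ Ravi ∩ Emeka: 14:30–15:15.
Anders ∩ Wei ∩ Eitan ∩ Ravi ∩ Emeka ∩ Bob: 14:30–15:15.
Restricted to 08:45–17:30: 14:30–15:15.
Total common minutes: 45.

45 minutes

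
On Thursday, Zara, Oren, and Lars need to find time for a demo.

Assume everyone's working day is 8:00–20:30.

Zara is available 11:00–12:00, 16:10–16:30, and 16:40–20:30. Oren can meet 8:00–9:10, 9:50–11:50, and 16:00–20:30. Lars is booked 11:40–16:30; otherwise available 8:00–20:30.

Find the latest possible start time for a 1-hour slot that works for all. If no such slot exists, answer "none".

19:30

Lars free within 08:00–20:30: 08:00–11:40, 16:30–20:30.
Zara ∩ Oren: 11:00–11:50, 16:10–16:30, 16:40–20:30.
Zara ∩ Oren ∩ Lars: 11:00–11:40, 16:40–20:30.
Windows ≥ 60 min: 16:40–20:30.
Latest start in the last window 16:40–20:30 is 20:30 − 60 min = 19:30.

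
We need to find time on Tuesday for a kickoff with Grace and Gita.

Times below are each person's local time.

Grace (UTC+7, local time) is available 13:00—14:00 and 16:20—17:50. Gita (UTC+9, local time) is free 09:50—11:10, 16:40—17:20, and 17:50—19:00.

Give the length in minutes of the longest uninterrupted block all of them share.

40 minutes

Grace → UTC: 06:00–07:00, 09:20–10:50.
Gita → UTC: 00:50–02:10, 07:40–08:20, 08:50–10:00.
Grace ∩ Gita: 09:20–10:00.
Single common window of 40 minutes.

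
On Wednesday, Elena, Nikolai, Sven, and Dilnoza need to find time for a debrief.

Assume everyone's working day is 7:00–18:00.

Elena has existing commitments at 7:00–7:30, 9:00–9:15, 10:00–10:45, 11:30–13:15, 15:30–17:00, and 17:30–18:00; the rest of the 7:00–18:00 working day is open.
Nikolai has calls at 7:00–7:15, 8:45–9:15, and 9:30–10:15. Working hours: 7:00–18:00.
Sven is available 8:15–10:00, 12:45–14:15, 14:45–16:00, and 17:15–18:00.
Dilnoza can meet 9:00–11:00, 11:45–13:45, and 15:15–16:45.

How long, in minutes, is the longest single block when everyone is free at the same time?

Elena free within 07:00–18:00: 07:30–09:00, 09:15–10:00, 10:45–11:30, 13:15–15:30, 17:00–17:30.
Nikolai free within 07:00–18:00: 07:15–08:45, 09:15–09:30, 10:15–18:00.
Elena ∩ Nikolai: 07:30–08:45, 09:15–09:30, 10:45–11:30, 13:15–15:30, 17:00–17:30.
Elena ∩ Nikolai ∩ Sven: 08:15–08:45, 09:15–09:30, 13:15–14:15, 14:45–15:30, 17:15–17:30.
Elena ∩ Nikolai ∩ Sven ∩ Dilnoza: 09:15–09:30, 13:15–13:45, 15:15–15:30.
Common window lengths: 15, 30, 15 min; longest is 30.

30 minutes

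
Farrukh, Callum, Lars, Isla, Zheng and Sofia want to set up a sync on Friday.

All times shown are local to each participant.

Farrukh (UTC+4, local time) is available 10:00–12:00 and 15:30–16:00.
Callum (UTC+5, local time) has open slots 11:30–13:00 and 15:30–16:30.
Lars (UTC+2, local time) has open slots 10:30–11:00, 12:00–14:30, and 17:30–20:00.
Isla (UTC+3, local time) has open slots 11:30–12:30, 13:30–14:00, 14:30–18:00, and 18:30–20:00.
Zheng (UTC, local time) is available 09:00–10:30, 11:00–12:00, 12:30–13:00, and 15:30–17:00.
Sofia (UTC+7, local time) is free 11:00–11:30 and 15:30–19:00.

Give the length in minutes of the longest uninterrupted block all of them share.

Farrukh → UTC: 06:00–08:00, 11:30–12:00.
Callum → UTC: 06:30–08:00, 10:30–11:30.
Lars → UTC: 08:30–09:00, 10:00–12:30, 15:30–18:00.
Isla → UTC: 08:30–09:30, 10:30–11:00, 11:30–15:00, 15:30–17:00.
Zheng → UTC: 09:00–10:30, 11:00–12:00, 12:30–13:00, 15:30–17:00.
Sofia → UTC: 04:00–04:30, 08:30–12:00.
Farrukh ∩ Callum: 06:30–08:00.
Farrukh ∩ Callum ∩ Lars: (none).
Farrukh ∩ Callum ∩ Lars ∩ Isla: (none).
Farrukh ∩ Callum ∩ Lars ∩ Isla ∩ Zheng: (none).
Farrukh ∩ Callum ∩ Lars ∩ Isla ∩ Zheng ∩ Sofia: (none).
No common window.

0 minutes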